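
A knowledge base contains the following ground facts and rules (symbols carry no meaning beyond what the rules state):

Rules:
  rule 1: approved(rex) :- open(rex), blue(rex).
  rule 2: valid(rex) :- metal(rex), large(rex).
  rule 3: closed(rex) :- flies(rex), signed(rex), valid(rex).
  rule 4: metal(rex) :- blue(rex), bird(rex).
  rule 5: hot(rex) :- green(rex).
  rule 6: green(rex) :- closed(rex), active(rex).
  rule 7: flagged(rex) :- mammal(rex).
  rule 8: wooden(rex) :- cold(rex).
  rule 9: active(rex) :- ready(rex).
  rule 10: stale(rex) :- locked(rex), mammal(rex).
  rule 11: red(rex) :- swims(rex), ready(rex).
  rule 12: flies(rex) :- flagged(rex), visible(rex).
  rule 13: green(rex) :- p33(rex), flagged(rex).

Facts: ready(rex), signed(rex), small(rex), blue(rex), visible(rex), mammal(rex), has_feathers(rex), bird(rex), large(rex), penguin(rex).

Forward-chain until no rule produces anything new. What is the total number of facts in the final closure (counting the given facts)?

18

Round 1: rule 4 [metal(rex) :- blue(rex), bird(rex).]; rule 7 [flagged(rex) :- mammal(rex).]; rule 9 [active(rex) :- ready(rex).]. Adds metal(rex), flagged(rex), active(rex).
Round 2: rule 2 [valid(rex) :- metal(rex), large(rex).]; rule 12 [flies(rex) :- flagged(rex), visible(rex).]. Adds valid(rex), flies(rex).
Round 3: rule 3 [closed(rex) :- flies(rex), signed(rex), valid(rex).]. Adds closed(rex).
Round 4: rule 6 [green(rex) :- closed(rex), active(rex).]. Adds green(rex).
Round 5: rule 5 [hot(rex) :- green(rex).]. Adds hot(rex).
Closure: {active(rex), bird(rex), blue(rex), closed(rex), flagged(rex), flies(rex), green(rex), has_feathers(rex), hot(rex), large(rex), mammal(rex), metal(rex), penguin(rex), ready(rex), signed(rex), small(rex), valid(rex), visible(rex)} — 18 facts.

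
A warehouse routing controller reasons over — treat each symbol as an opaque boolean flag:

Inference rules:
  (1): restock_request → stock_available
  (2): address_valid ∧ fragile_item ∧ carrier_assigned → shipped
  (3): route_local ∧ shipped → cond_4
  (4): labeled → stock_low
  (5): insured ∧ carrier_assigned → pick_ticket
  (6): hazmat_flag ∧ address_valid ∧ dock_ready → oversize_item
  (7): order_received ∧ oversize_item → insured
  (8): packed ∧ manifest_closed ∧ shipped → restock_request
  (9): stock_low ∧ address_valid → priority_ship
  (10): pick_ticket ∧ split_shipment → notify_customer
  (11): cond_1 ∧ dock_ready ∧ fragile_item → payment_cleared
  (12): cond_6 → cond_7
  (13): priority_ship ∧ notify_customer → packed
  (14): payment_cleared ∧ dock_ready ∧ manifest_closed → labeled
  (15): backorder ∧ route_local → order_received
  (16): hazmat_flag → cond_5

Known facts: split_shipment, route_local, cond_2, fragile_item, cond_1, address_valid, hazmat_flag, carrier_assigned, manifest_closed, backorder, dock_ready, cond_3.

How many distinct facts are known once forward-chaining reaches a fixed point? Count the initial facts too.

Round 1: (2) [address_valid ∧ fragile_item ∧ carrier_assigned → shipped]; (6) [hazmat_flag ∧ address_valid ∧ dock_ready → oversize_item]; (11) [cond_1 ∧ dock_ready ∧ fragile_item → payment_cleared]; (15) [backorder ∧ route_local → order_received]; (16) [hazmat_flag → cond_5]. New: shipped, oversize_item, payment_cleared, order_received, cond_5.
Round 2: (3) [route_local ∧ shipped → cond_4]; (7) [order_received ∧ oversize_item → insured]; (14) [payment_cleared ∧ dock_ready ∧ manifest_closed → labeled]. New: cond_4, insured, labeled.
Round 3: (4) [labeled → stock_low]; (5) [insured ∧ carrier_assigned → pick_ticket]. New: stock_low, pick_ticket.
Round 4: (9) [stock_low ∧ address_valid → priority_ship]; (10) [pick_ticket ∧ split_shipment → notify_customer]. New: priority_ship, notify_customer.
Round 5: (13) [priority_ship ∧ notify_customer → packed]. New: packed.
Round 6: (8) [packed ∧ manifest_closed ∧ shipped → restock_request]. New: restock_request.
Round 7: (1) [restock_request → stock_available]. New: stock_available.
Closure: {address_valid, backorder, carrier_assigned, cond_1, cond_2, cond_3, cond_4, cond_5, dock_ready, fragile_item, hazmat_flag, insured, labeled, manifest_closed, notify_customer, order_received, oversize_item, packed, payment_cleared, pick_ticket, priority_ship, restock_request, route_local, shipped, split_shipment, stock_available, stock_low} — 27 facts.

27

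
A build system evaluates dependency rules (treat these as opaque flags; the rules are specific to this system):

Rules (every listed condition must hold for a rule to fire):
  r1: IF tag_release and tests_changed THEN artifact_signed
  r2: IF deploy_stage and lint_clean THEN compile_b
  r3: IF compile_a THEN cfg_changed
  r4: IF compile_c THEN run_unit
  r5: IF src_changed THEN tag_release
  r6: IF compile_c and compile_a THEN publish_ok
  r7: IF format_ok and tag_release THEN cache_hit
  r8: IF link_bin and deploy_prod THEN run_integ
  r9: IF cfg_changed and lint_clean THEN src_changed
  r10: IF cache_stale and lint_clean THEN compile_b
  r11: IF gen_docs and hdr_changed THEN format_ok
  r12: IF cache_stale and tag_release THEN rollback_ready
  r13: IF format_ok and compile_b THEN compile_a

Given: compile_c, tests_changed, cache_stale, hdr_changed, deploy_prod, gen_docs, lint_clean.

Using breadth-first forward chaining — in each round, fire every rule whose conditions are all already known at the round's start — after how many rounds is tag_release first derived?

[1] r4 [IF compile_c THEN run_unit]; r10 [IF cache_stale and lint_clean THEN compile_b]; r11 [IF gen_docs and hdr_changed THEN format_ok]. ⇒ new: run_unit, compile_b, format_ok.
[2] r13 [IF format_ok and compile_b THEN compile_a]. ⇒ new: compile_a.
[3] r3 [IF compile_a THEN cfg_changed]; r6 [IF compile_c and compile_a THEN publish_ok]. ⇒ new: cfg_changed, publish_ok.
[4] r9 [IF cfg_changed and lint_clean THEN src_changed]. ⇒ new: src_changed.
[5] r5 [IF src_changed THEN tag_release]. ⇒ new: tag_release.
tag_release first appears in round 5.

5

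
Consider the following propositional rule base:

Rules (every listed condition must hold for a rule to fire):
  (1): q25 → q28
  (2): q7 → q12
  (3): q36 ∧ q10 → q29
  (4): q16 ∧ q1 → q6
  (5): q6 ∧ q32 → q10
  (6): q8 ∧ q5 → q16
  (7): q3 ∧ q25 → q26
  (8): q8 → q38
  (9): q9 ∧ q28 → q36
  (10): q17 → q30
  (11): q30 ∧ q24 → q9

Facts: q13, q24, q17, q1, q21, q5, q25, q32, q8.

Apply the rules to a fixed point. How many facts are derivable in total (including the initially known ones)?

Round 1 — (1), (6), (8), (10), derive q28, q16, q38, q30.
Round 2 — (4), (11), derive q6, q9.
Round 3 — (5), (9), derive q10, q36.
Round 4 — (3), derive q29.
Closure: {q1, q10, q13, q16, q17, q21, q24, q25, q28, q29, q30, q32, q36, q38, q5, q6, q8, q9} — 18 facts.

18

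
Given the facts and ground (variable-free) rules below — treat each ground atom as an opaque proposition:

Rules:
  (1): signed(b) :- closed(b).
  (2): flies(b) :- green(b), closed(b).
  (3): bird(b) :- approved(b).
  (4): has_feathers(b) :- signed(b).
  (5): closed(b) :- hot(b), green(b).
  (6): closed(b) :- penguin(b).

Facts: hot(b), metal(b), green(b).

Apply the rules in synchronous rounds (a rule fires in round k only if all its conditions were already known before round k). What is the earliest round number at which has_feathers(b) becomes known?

3

Round 1 — (5), derive closed(b).
Round 2 — (1), (2), derive signed(b), flies(b).
Round 3 — (4), derive has_feathers(b).
has_feathers(b) first appears in round 3.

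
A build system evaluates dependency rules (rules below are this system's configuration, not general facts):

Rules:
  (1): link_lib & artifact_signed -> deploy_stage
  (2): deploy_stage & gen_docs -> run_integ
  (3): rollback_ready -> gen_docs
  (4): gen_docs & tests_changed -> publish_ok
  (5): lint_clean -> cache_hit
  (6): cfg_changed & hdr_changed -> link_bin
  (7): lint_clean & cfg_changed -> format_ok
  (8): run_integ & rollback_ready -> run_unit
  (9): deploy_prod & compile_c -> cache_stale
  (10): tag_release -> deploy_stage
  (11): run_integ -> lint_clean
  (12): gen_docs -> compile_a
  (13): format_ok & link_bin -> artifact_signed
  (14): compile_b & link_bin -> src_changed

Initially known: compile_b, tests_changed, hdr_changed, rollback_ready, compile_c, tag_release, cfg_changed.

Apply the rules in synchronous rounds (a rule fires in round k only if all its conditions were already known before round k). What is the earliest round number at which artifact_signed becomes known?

5

Round 1: (3) [rollback_ready -> gen_docs]; (6) [cfg_changed & hdr_changed -> link_bin]; (10) [tag_release -> deploy_stage]. Adds gen_docs, link_bin, deploy_stage.
Round 2: (2) [deploy_stage & gen_docs -> run_integ]; (4) [gen_docs & tests_changed -> publish_ok]; (12) [gen_docs -> compile_a]; (14) [compile_b & link_bin -> src_changed]. Adds run_integ, publish_ok, compile_a, src_changed.
Round 3: (8) [run_integ & rollback_ready -> run_unit]; (11) [run_integ -> lint_clean]. Adds run_unit, lint_clean.
Round 4: (5) [lint_clean -> cache_hit]; (7) [lint_clean & cfg_changed -> format_ok]. Adds cache_hit, format_ok.
Round 5: (13) [format_ok & link_bin -> artifact_signed]. Adds artifact_signed.
artifact_signed first appears in round 5.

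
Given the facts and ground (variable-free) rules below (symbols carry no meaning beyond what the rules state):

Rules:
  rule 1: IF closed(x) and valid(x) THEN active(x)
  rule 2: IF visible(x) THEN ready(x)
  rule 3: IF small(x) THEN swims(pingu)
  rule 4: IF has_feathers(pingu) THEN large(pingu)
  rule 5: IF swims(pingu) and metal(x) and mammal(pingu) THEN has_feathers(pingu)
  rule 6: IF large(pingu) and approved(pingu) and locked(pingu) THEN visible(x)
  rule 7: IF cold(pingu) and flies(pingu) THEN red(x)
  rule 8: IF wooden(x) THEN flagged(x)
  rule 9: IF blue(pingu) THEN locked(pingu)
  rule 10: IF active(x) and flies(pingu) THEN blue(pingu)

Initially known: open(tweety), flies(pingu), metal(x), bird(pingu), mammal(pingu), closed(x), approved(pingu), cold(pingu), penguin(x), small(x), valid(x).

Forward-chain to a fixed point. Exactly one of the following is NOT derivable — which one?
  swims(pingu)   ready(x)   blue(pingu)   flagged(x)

Round 1: rule 1 [IF closed(x) and valid(x) THEN active(x)]; rule 3 [IF small(x) THEN swims(pingu)]; rule 7 [IF cold(pingu) and flies(pingu) THEN red(x)]. New: active(x), swims(pingu), red(x).
Round 2: rule 5 [IF swims(pingu) and metal(x) and mammal(pingu) THEN has_feathers(pingu)]; rule 10 [IF active(x) and flies(pingu) THEN blue(pingu)]. New: has_feathers(pingu), blue(pingu).
Round 3: rule 4 [IF has_feathers(pingu) THEN large(pingu)]; rule 9 [IF blue(pingu) THEN locked(pingu)]. New: large(pingu), locked(pingu).
Round 4: rule 6 [IF large(pingu) and approved(pingu) and locked(pingu) THEN visible(x)]. New: visible(x).
Round 5: rule 2 [IF visible(x) THEN ready(x)]. New: ready(x).
Derived: ready(x) (round 5), blue(pingu) (round 2), swims(pingu) (round 1). flagged(x) never appears in any round.

flagged(x)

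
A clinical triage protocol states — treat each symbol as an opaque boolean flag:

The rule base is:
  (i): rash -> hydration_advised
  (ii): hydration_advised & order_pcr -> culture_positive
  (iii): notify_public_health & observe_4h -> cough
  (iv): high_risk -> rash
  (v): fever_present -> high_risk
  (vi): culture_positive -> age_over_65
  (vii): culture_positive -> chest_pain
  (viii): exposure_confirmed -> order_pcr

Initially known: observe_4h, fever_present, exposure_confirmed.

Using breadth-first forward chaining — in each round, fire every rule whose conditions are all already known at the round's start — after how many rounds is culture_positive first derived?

4

Round 1: (v) [fever_present -> high_risk]; (viii) [exposure_confirmed -> order_pcr]. New: high_risk, order_pcr.
Round 2: (iv) [high_risk -> rash]. New: rash.
Round 3: (i) [rash -> hydration_advised]. New: hydration_advised.
Round 4: (ii) [hydration_advised & order_pcr -> culture_positive]. New: culture_positive.
culture_positive first appears in round 4.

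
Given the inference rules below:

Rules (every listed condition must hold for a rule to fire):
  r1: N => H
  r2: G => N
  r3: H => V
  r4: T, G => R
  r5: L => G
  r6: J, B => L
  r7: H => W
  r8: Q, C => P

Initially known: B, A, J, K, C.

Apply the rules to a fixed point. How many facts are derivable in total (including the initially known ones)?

Round 1 — r6, derive L.
Round 2 — r5, derive G.
Round 3 — r2, derive N.
Round 4 — r1, derive H.
Round 5 — r3, r7, derive V, W.
Closure: {A, B, C, G, H, J, K, L, N, V, W} — 11 facts.

11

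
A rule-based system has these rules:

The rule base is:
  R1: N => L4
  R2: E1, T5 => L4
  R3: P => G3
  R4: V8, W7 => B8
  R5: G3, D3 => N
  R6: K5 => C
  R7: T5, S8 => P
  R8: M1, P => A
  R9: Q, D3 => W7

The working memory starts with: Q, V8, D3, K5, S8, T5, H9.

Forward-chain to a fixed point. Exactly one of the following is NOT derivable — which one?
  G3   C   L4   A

A

Round 1: R6 [K5 => C]; R7 [T5, S8 => P]; R9 [Q, D3 => W7]. New: C, P, W7.
Round 2: R3 [P => G3]; R4 [V8, W7 => B8]. New: G3, B8.
Round 3: R5 [G3, D3 => N]. New: N.
Round 4: R1 [N => L4]. New: L4.
Derived: C (round 1), G3 (round 2), L4 (round 4). A never appears in any round.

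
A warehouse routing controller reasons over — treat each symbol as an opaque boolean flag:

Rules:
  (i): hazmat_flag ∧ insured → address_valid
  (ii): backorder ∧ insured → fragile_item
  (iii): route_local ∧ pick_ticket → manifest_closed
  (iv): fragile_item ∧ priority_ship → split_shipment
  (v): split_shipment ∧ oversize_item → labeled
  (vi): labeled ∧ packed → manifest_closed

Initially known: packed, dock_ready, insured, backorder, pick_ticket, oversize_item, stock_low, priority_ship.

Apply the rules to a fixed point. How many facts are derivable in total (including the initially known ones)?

Round 1 fires (ii), giving fragile_item.
Round 2 fires (iv), giving split_shipment.
Round 3 fires (v), giving labeled.
Round 4 fires (vi), giving manifest_closed.
Closure: {backorder, dock_ready, fragile_item, insured, labeled, manifest_closed, oversize_item, packed, pick_ticket, priority_ship, split_shipment, stock_low} — 12 facts.

12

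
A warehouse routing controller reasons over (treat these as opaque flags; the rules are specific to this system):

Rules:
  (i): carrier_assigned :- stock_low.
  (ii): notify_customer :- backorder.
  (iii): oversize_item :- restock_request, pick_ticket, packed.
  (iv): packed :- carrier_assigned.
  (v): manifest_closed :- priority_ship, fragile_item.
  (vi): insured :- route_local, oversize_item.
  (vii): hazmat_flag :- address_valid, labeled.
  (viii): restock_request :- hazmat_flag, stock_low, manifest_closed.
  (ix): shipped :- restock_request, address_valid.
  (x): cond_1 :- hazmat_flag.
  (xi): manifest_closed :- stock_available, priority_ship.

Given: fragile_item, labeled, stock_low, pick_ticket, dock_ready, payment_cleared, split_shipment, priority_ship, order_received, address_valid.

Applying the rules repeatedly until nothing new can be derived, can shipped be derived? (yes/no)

yes

Round 1: (i) [carrier_assigned :- stock_low.]; (v) [manifest_closed :- priority_ship, fragile_item.]; (vii) [hazmat_flag :- address_valid, labeled.]. Adds carrier_assigned, manifest_closed, hazmat_flag.
Round 2: (iv) [packed :- carrier_assigned.]; (viii) [restock_request :- hazmat_flag, stock_low, manifest_closed.]; (x) [cond_1 :- hazmat_flag.]. Adds packed, restock_request, cond_1.
Round 3: (iii) [oversize_item :- restock_request, pick_ticket, packed.]; (ix) [shipped :- restock_request, address_valid.]. Adds oversize_item, shipped.
shipped appears in round 3, so it is derivable.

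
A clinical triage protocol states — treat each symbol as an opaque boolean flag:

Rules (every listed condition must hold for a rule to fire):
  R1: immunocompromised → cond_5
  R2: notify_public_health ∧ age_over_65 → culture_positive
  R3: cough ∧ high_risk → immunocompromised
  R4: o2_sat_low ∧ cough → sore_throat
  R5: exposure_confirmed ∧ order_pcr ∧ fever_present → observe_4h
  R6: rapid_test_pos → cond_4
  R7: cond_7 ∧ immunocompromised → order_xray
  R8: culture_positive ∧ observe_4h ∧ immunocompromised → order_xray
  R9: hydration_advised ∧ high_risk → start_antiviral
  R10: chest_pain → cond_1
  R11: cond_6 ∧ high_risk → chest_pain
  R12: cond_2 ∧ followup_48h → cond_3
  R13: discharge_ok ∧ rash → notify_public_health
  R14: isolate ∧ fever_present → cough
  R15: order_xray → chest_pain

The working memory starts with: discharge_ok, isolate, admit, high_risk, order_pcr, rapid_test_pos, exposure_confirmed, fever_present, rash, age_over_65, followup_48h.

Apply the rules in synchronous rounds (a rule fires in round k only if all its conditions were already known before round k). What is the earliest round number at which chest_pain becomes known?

Round 1: R5 [exposure_confirmed ∧ order_pcr ∧ fever_present → observe_4h]; R6 [rapid_test_pos → cond_4]; R13 [discharge_ok ∧ rash → notify_public_health]; R14 [isolate ∧ fever_present → cough]. Adds observe_4h, cond_4, notify_public_health, cough.
Round 2: R2 [notify_public_health ∧ age_over_65 → culture_positive]; R3 [cough ∧ high_risk → immunocompromised]. Adds culture_positive, immunocompromised.
Round 3: R1 [immunocompromised → cond_5]; R8 [culture_positive ∧ observe_4h ∧ immunocompromised → order_xray]. Adds cond_5, order_xray.
Round 4: R15 [order_xray → chest_pain]. Adds chest_pain.
chest_pain first appears in round 4.

4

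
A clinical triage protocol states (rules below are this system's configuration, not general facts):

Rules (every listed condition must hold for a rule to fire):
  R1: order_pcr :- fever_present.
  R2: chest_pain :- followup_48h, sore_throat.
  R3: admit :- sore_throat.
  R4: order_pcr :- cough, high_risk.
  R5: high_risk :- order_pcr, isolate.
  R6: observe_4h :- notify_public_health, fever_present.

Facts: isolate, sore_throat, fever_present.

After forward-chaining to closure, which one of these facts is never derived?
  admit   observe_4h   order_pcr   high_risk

observe_4h

Round 1 — R1, R3, derive order_pcr, admit.
Round 2 — R5, derive high_risk.
Derived: high_risk (round 2), admit (round 1), order_pcr (round 1). observe_4h never appears in any round.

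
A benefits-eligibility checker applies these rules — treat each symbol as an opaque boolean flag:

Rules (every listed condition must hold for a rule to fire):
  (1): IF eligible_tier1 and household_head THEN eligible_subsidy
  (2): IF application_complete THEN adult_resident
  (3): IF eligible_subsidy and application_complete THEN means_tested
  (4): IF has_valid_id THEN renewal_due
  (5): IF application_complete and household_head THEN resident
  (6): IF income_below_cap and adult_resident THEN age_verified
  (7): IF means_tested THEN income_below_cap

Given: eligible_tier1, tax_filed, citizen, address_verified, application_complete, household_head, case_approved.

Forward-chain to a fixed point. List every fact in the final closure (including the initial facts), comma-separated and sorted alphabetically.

Round 1 fires (1), (2), (5), giving eligible_subsidy, adult_resident, resident.
Round 2 fires (3), giving means_tested.
Round 3 fires (7), giving income_below_cap.
Round 4 fires (6), giving age_verified.

address_verified, adult_resident, age_verified, application_complete, case_approved, citizen, eligible_subsidy, eligible_tier1, household_head, income_below_cap, means_tested, resident, tax_filed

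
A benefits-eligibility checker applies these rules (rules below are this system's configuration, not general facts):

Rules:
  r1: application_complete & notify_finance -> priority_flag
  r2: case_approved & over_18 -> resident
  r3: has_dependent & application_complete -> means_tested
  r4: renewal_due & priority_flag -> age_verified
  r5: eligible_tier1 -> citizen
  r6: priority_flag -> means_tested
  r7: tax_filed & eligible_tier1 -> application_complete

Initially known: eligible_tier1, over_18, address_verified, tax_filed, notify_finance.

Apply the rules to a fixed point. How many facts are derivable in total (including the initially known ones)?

Round 1: r5 [eligible_tier1 -> citizen]; r7 [tax_filed & eligible_tier1 -> application_complete]. New: citizen, application_complete.
Round 2: r1 [application_complete & notify_finance -> priority_flag]. New: priority_flag.
Round 3: r6 [priority_flag -> means_tested]. New: means_tested.
Closure: {address_verified, application_complete, citizen, eligible_tier1, means_tested, notify_finance, over_18, priority_flag, tax_filed} — 9 facts.

9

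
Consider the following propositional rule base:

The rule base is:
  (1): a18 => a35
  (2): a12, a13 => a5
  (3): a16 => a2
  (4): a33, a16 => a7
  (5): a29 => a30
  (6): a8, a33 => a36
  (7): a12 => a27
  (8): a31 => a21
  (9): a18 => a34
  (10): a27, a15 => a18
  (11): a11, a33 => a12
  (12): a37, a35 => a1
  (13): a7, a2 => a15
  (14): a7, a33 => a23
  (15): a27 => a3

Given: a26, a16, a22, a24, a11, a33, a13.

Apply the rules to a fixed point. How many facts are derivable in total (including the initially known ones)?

18

Round 1 — (3), (4), (11), derive a2, a7, a12.
Round 2 — (2), (7), (13), (14), derive a5, a27, a15, a23.
Round 3 — (10), (15), derive a18, a3.
Round 4 — (1), (9), derive a35, a34.
Closure: {a11, a12, a13, a15, a16, a18, a2, a22, a23, a24, a26, a27, a3, a33, a34, a35, a5, a7} — 18 facts.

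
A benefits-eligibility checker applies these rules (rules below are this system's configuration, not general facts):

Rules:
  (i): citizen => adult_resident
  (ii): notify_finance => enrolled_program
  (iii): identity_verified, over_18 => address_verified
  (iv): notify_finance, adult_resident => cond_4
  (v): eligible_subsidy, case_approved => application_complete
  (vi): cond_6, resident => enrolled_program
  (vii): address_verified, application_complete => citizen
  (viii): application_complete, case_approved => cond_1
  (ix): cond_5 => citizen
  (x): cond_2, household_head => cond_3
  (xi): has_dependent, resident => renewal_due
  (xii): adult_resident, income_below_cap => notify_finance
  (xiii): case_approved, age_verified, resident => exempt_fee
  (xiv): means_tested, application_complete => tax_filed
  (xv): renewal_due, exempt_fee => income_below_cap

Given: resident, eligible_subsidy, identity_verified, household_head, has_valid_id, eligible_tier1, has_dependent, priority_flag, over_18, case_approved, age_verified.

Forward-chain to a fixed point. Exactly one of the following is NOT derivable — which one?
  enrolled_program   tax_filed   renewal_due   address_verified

tax_filed

[1] (iii) [identity_verified, over_18 => address_verified]; (v) [eligible_subsidy, case_approved => application_complete]; (xi) [has_dependent, resident => renewal_due]; (xiii) [case_approved, age_verified, resident => exempt_fee]. ⇒ new: address_verified, application_complete, renewal_due, exempt_fee.
[2] (vii) [address_verified, application_complete => citizen]; (viii) [application_complete, case_approved => cond_1]; (xv) [renewal_due, exempt_fee => income_below_cap]. ⇒ new: citizen, cond_1, income_below_cap.
[3] (i) [citizen => adult_resident]. ⇒ new: adult_resident.
[4] (xii) [adult_resident, income_below_cap => notify_finance]. ⇒ new: notify_finance.
[5] (ii) [notify_finance => enrolled_program]; (iv) [notify_finance, adult_resident => cond_4]. ⇒ new: enrolled_program, cond_4.
Derived: renewal_due (round 1), enrolled_program (round 5), address_verified (round 1). tax_filed never appears in any round.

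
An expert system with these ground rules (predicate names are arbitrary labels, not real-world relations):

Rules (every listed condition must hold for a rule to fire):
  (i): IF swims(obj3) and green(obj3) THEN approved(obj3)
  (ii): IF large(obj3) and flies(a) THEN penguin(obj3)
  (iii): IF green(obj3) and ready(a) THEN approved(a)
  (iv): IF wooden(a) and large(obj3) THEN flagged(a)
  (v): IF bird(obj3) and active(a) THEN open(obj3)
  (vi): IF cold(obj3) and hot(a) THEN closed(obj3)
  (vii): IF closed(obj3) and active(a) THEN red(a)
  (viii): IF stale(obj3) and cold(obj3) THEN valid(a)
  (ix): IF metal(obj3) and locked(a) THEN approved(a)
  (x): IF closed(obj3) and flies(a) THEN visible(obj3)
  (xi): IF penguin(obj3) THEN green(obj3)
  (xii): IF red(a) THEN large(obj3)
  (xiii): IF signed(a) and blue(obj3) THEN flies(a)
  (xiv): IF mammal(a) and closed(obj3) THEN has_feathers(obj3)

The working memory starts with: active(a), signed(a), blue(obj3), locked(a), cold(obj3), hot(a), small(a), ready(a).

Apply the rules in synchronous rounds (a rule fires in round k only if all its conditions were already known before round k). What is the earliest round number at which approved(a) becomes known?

6

Round 1 — (vi), (xiii), derive closed(obj3), flies(a).
Round 2 — (vii), (x), derive red(a), visible(obj3).
Round 3 — (xii), derive large(obj3).
Round 4 — (ii), derive penguin(obj3).
Round 5 — (xi), derive green(obj3).
Round 6 — (iii), derive approved(a).
approved(a) first appears in round 6.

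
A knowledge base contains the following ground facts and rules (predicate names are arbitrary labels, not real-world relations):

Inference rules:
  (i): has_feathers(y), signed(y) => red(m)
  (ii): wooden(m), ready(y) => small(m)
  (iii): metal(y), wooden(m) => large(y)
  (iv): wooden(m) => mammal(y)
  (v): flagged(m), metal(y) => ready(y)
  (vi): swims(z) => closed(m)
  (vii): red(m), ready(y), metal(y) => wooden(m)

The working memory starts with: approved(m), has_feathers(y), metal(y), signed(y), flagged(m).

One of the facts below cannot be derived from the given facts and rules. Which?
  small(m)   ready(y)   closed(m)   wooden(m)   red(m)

closed(m)

Round 1: (i) [has_feathers(y), signed(y) => red(m)]; (v) [flagged(m), metal(y) => ready(y)]. Adds red(m), ready(y).
Round 2: (vii) [red(m), ready(y), metal(y) => wooden(m)]. Adds wooden(m).
Round 3: (ii) [wooden(m), ready(y) => small(m)]; (iii) [metal(y), wooden(m) => large(y)]; (iv) [wooden(m) => mammal(y)]. Adds small(m), large(y), mammal(y).
Derived: wooden(m) (round 2), ready(y) (round 1), red(m) (round 1), small(m) (round 3). closed(m) never appears in any round.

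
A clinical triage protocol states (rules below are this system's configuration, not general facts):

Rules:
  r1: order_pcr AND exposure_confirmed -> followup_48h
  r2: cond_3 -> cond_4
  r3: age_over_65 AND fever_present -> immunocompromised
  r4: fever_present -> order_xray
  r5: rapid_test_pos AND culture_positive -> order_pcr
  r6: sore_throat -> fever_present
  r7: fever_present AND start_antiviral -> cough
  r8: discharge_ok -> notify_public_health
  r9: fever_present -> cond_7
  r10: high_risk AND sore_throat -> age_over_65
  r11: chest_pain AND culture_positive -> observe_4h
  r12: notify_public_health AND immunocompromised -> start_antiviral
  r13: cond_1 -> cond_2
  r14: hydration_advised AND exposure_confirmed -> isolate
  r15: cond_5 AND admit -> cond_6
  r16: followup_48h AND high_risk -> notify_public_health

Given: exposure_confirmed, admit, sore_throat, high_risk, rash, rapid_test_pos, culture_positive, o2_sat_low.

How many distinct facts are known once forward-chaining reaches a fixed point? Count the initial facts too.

18

Round 1 fires r5, r6, r10, giving order_pcr, fever_present, age_over_65.
Round 2 fires r1, r3, r4, r9, giving followup_48h, immunocompromised, order_xray, cond_7.
Round 3 fires r16, giving notify_public_health.
Round 4 fires r12, giving start_antiviral.
Round 5 fires r7, giving cough.
Closure: {admit, age_over_65, cond_7, cough, culture_positive, exposure_confirmed, fever_present, followup_48h, high_risk, immunocompromised, notify_public_health, o2_sat_low, order_pcr, order_xray, rapid_test_pos, rash, sore_throat, start_antiviral} — 18 facts.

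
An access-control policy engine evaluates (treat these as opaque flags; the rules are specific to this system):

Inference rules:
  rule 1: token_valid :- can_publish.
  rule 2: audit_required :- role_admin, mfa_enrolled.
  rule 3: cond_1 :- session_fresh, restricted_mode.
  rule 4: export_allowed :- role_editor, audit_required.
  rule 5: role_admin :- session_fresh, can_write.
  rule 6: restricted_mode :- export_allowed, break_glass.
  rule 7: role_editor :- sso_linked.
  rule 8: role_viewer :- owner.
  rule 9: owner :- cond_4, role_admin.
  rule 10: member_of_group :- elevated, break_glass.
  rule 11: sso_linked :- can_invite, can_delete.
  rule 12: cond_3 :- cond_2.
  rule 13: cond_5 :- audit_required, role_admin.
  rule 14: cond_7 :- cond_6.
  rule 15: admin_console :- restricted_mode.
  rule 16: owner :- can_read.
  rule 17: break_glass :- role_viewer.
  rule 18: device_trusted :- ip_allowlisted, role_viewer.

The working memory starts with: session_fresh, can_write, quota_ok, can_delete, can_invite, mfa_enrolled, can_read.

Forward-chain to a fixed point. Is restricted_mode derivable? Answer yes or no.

Round 1: rule 5 [role_admin :- session_fresh, can_write.]; rule 11 [sso_linked :- can_invite, can_delete.]; rule 16 [owner :- can_read.]. New: role_admin, sso_linked, owner.
Round 2: rule 2 [audit_required :- role_admin, mfa_enrolled.]; rule 7 [role_editor :- sso_linked.]; rule 8 [role_viewer :- owner.]. New: audit_required, role_editor, role_viewer.
Round 3: rule 4 [export_allowed :- role_editor, audit_required.]; rule 13 [cond_5 :- audit_required, role_admin.]; rule 17 [break_glass :- role_viewer.]. New: export_allowed, cond_5, break_glass.
Round 4: rule 6 [restricted_mode :- export_allowed, break_glass.]. New: restricted_mode.
Round 5: rule 3 [cond_1 :- session_fresh, restricted_mode.]; rule 15 [admin_console :- restricted_mode.]. New: cond_1, admin_console.
restricted_mode appears in round 4, so it is derivable.

yes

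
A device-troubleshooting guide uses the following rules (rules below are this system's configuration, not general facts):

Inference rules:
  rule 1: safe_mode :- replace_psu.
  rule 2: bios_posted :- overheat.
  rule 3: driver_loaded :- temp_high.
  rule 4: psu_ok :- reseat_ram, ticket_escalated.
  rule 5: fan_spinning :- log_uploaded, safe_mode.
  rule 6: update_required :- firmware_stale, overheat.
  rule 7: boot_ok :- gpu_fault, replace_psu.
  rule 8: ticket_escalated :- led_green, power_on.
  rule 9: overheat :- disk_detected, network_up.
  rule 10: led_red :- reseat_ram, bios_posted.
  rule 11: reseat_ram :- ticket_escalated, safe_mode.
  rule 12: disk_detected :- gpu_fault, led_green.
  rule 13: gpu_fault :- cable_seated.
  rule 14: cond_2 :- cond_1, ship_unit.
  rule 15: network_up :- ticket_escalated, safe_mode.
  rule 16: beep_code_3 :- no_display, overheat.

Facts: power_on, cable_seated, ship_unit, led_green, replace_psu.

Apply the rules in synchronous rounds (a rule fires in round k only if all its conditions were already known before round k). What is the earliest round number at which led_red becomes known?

5

Round 1: rule 1 [safe_mode :- replace_psu.]; rule 8 [ticket_escalated :- led_green, power_on.]; rule 13 [gpu_fault :- cable_seated.]. New: safe_mode, ticket_escalated, gpu_fault.
Round 2: rule 7 [boot_ok :- gpu_fault, replace_psu.]; rule 11 [reseat_ram :- ticket_escalated, safe_mode.]; rule 12 [disk_detected :- gpu_fault, led_green.]; rule 15 [network_up :- ticket_escalated, safe_mode.]. New: boot_ok, reseat_ram, disk_detected, network_up.
Round 3: rule 4 [psu_ok :- reseat_ram, ticket_escalated.]; rule 9 [overheat :- disk_detected, network_up.]. New: psu_ok, overheat.
Round 4: rule 2 [bios_posted :- overheat.]. New: bios_posted.
Round 5: rule 10 [led_red :- reseat_ram, bios_posted.]. New: led_red.
led_red first appears in round 5.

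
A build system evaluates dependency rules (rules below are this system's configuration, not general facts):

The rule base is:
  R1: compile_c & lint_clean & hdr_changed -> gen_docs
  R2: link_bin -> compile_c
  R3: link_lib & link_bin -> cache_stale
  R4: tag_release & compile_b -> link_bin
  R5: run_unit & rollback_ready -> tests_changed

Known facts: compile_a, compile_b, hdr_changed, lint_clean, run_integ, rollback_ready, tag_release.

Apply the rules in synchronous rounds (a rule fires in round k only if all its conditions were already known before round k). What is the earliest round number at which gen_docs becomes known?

[1] R4 [tag_release & compile_b -> link_bin]. ⇒ new: link_bin.
[2] R2 [link_bin -> compile_c]. ⇒ new: compile_c.
[3] R1 [compile_c & lint_clean & hdr_changed -> gen_docs]. ⇒ new: gen_docs.
gen_docs first appears in round 3.

3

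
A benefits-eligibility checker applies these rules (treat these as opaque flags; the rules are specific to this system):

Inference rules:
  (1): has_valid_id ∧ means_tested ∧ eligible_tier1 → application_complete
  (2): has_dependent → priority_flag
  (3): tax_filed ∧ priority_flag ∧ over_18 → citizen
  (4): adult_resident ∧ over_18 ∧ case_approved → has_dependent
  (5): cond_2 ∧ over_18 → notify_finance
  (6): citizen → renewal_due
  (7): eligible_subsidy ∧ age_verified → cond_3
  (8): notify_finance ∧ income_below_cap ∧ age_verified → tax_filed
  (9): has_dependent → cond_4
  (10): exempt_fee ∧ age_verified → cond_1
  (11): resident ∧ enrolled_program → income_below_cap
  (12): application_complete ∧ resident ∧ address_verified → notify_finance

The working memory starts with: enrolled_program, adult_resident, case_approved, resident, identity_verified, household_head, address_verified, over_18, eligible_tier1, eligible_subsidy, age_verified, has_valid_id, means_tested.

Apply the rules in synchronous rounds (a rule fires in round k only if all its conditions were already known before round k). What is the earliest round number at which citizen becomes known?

4

Round 1 fires (1), (4), (7), (11), giving application_complete, has_dependent, cond_3, income_below_cap.
Round 2 fires (2), (9), (12), giving priority_flag, cond_4, notify_finance.
Round 3 fires (8), giving tax_filed.
Round 4 fires (3), giving citizen.
citizen first appears in round 4.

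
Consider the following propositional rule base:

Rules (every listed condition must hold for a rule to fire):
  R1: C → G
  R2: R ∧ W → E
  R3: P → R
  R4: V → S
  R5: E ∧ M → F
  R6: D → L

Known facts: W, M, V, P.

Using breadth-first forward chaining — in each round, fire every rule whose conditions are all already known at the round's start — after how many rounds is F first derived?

3

Round 1 fires R3, R4, giving R, S.
Round 2 fires R2, giving E.
Round 3 fires R5, giving F.
F first appears in round 3.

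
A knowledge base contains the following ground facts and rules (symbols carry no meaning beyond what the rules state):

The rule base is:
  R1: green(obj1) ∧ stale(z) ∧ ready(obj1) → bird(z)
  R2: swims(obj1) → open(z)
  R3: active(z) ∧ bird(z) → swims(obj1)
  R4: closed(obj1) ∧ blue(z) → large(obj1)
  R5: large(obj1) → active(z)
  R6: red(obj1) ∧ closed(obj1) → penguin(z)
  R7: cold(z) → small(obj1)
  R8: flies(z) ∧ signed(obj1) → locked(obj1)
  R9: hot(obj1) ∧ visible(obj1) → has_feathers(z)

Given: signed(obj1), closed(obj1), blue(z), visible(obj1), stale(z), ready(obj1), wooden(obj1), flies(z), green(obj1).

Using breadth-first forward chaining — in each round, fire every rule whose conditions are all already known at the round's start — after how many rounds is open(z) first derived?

4

Round 1: R1 [green(obj1) ∧ stale(z) ∧ ready(obj1) → bird(z)]; R4 [closed(obj1) ∧ blue(z) → large(obj1)]; R8 [flies(z) ∧ signed(obj1) → locked(obj1)]. New: bird(z), large(obj1), locked(obj1).
Round 2: R5 [large(obj1) → active(z)]. New: active(z).
Round 3: R3 [active(z) ∧ bird(z) → swims(obj1)]. New: swims(obj1).
Round 4: R2 [swims(obj1) → open(z)]. New: open(z).
open(z) first appears in round 4.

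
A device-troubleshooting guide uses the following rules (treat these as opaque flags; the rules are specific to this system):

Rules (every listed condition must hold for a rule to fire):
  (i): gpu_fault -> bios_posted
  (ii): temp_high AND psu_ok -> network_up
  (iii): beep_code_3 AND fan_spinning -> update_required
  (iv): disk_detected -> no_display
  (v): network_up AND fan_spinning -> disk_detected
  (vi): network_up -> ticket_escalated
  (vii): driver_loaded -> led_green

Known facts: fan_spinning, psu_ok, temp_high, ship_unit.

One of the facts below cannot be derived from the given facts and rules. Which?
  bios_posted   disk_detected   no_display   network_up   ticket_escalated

bios_posted

[1] (ii) [temp_high AND psu_ok -> network_up]. ⇒ new: network_up.
[2] (v) [network_up AND fan_spinning -> disk_detected]; (vi) [network_up -> ticket_escalated]. ⇒ new: disk_detected, ticket_escalated.
[3] (iv) [disk_detected -> no_display]. ⇒ new: no_display.
Derived: network_up (round 1), disk_detected (round 2), no_display (round 3), ticket_escalated (round 2). bios_posted never appears in any round.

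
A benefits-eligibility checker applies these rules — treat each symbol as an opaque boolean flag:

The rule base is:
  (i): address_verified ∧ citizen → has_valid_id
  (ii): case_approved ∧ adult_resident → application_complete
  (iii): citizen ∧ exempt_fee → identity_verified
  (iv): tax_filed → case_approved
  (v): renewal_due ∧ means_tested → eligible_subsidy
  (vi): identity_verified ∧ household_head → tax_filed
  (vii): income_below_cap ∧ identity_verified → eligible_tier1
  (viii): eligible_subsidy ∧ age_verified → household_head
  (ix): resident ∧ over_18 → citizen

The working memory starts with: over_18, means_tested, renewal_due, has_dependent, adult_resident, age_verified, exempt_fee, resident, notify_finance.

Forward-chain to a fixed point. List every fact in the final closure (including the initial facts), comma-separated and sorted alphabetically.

Round 1: (v) [renewal_due ∧ means_tested → eligible_subsidy]; (ix) [resident ∧ over_18 → citizen]. Adds eligible_subsidy, citizen.
Round 2: (iii) [citizen ∧ exempt_fee → identity_verified]; (viii) [eligible_subsidy ∧ age_verified → household_head]. Adds identity_verified, household_head.
Round 3: (vi) [identity_verified ∧ household_head → tax_filed]. Adds tax_filed.
Round 4: (iv) [tax_filed → case_approved]. Adds case_approved.
Round 5: (ii) [case_approved ∧ adult_resident → application_complete]. Adds application_complete.

adult_resident, age_verified, application_complete, case_approved, citizen, eligible_subsidy, exempt_fee, has_dependent, household_head, identity_verified, means_tested, notify_finance, over_18, renewal_due, resident, tax_filed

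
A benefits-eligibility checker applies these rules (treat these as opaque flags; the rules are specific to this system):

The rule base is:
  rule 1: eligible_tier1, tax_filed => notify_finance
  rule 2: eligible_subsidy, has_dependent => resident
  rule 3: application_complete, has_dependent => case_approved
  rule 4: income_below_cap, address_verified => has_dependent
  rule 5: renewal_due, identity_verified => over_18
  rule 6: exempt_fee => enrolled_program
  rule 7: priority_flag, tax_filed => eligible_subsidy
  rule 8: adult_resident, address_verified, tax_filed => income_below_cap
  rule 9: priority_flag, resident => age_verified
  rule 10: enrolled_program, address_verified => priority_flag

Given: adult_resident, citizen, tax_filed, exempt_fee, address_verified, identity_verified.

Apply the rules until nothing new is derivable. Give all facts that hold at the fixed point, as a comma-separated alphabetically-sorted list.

address_verified, adult_resident, age_verified, citizen, eligible_subsidy, enrolled_program, exempt_fee, has_dependent, identity_verified, income_below_cap, priority_flag, resident, tax_filed

Round 1: rule 6 [exempt_fee => enrolled_program]; rule 8 [adult_resident, address_verified, tax_filed => income_below_cap]. Adds enrolled_program, income_below_cap.
Round 2: rule 4 [income_below_cap, address_verified => has_dependent]; rule 10 [enrolled_program, address_verified => priority_flag]. Adds has_dependent, priority_flag.
Round 3: rule 7 [priority_flag, tax_filed => eligible_subsidy]. Adds eligible_subsidy.
Round 4: rule 2 [eligible_subsidy, has_dependent => resident]. Adds resident.
Round 5: rule 9 [priority_flag, resident => age_verified]. Adds age_verified.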